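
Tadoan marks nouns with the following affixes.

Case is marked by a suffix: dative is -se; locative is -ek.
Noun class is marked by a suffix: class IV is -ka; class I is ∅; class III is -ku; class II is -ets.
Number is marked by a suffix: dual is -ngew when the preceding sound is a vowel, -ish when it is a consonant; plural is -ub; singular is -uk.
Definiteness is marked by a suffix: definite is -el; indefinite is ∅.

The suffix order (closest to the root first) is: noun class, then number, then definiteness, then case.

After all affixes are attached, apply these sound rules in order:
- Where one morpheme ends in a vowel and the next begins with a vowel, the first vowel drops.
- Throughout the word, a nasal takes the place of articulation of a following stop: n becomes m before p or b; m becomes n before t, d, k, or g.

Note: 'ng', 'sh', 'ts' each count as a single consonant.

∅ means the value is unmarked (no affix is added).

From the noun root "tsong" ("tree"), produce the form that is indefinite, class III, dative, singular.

Attach noun class class III -ku → tsongku.
Attach number singular -uk → tsongkuuk.
definiteness = indefinite: zero marking, form stays tsongkuuk.
Attach case dative -se → tsongkuukse.
Apply vowel deletion: tsongkuukse → tsongkukse.
Nasal assimilation: no change.

tsongkukse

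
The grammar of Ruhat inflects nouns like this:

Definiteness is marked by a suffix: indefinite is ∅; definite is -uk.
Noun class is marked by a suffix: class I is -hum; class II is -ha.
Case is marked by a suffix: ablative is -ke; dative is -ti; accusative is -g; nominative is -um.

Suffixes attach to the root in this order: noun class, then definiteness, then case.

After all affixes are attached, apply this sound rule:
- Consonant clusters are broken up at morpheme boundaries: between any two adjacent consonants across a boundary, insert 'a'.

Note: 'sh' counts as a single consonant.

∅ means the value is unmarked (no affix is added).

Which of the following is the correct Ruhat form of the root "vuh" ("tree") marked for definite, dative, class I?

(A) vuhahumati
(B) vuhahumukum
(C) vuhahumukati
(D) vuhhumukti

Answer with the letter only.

C

Attach noun class class I -hum → vuhhum.
Attach definiteness definite -uk → vuhhumuk.
Attach case dative -ti → vuhhumukti.
Apply epenthesis: vuhhumukti → vuhahumukati.
So the correct form is vuhahumukati, option (C).
(D) vuhhumukti is wrong: it fails to apply the sound rule(s).
(B) vuhahumukum is wrong: it uses nominative instead of dative for case.
(A) vuhahumati is wrong: it uses indefinite instead of definite for definiteness.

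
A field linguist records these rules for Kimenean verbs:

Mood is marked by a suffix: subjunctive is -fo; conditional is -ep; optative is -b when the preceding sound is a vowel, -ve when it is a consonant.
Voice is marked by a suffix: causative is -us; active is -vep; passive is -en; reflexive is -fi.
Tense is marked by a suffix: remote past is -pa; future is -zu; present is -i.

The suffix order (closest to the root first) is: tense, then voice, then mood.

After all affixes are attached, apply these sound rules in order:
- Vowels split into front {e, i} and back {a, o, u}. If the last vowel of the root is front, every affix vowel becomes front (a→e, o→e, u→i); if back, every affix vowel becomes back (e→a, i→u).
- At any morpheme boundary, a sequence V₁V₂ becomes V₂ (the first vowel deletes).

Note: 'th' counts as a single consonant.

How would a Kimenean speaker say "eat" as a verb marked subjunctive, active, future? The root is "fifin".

fifinzivepfe

Attach tense future -zu → fifinzu.
Attach voice active -vep → fifinzuvep.
Attach mood subjunctive -fo → fifinzuvepfo.
Apply vowel harmony: fifinzuvepfo → fifinzivepfe.
Vowel deletion: no change.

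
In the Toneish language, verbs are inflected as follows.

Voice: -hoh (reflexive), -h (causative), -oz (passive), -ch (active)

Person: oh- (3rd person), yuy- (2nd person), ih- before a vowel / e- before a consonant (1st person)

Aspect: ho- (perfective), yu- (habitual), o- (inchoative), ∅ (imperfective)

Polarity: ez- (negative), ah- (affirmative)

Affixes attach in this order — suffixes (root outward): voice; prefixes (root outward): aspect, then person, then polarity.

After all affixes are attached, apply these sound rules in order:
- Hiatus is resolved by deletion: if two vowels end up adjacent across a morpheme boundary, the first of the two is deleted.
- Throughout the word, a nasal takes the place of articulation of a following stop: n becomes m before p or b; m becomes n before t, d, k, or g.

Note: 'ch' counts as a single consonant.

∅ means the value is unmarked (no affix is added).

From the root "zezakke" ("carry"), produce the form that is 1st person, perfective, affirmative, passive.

ahehozezakkoz

Attach voice passive -oz → zezakkeoz.
Attach aspect perfective ho- → hozezakkeoz.
Attach person 1st person e- (before consonant 'h') → ehozezakkeoz.
Attach polarity affirmative ah- → ahehozezakkeoz.
Apply vowel deletion: ahehozezakkeoz → ahehozezakkoz.
Nasal assimilation: no change.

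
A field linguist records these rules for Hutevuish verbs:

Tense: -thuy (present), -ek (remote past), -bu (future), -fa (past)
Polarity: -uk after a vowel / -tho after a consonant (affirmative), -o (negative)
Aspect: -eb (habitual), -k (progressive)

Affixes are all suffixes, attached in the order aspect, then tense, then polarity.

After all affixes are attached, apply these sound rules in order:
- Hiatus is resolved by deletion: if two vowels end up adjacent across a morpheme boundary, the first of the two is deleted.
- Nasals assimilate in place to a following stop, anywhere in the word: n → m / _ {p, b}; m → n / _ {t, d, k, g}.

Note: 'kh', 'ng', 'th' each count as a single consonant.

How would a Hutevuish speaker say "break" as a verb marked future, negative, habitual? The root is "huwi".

Attach aspect habitual -eb → huwieb.
Attach tense future -bu → huwiebbu.
Attach polarity negative -o → huwiebbuo.
Apply vowel deletion: huwiebbuo → huwebbo.
Nasal assimilation: no change.

huwebbo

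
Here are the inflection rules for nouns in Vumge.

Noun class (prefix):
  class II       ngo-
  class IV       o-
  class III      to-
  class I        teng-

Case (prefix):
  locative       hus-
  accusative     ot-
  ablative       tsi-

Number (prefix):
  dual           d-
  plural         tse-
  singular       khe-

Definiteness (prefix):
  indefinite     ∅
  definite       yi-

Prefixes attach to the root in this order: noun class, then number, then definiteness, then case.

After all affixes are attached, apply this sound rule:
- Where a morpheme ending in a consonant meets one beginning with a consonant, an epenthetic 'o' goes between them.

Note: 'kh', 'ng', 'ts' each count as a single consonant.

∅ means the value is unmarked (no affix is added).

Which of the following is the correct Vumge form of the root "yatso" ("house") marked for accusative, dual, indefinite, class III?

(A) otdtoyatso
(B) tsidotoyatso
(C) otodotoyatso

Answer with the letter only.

C

Attach noun class class III to- → toyatso.
Attach number dual d- → dtoyatso.
definiteness = indefinite: zero marking, form stays dtoyatso.
Attach case accusative ot- → otdtoyatso.
Apply epenthesis: otdtoyatso → otodotoyatso.
So the correct form is otodotoyatso, option (C).
(A) otdtoyatso is wrong: it fails to apply the sound rule(s).
(B) tsidotoyatso is wrong: it uses ablative instead of accusative for case.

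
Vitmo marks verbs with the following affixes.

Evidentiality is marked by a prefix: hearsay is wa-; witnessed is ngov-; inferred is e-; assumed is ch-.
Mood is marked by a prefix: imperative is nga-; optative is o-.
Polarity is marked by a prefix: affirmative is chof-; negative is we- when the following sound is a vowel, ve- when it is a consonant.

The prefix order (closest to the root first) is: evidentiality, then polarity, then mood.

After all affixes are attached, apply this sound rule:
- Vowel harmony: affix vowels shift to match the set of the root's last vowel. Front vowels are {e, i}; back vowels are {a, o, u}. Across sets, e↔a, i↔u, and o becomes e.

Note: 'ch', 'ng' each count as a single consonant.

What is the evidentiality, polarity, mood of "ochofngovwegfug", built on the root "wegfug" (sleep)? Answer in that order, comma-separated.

witnessed, affirmative, optative

Segment: o-chof-ngov-wegfug.
evidentiality: ngov- → witnessed.
polarity: chof- → affirmative.
mood: o- → optative.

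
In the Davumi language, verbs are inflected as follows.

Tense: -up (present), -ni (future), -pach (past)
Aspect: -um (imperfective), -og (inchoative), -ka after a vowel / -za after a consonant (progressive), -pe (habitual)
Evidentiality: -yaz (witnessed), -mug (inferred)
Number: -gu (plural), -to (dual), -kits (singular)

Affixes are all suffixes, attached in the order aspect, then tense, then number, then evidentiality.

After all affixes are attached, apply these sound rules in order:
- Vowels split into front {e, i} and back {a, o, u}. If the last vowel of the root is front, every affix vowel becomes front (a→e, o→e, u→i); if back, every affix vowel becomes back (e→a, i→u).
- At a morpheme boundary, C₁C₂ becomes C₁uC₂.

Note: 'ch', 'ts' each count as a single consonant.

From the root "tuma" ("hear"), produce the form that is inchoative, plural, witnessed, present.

tumaogupuguyaz

Attach aspect inchoative -og → tumaog.
Attach tense present -up → tumaogup.
Attach number plural -gu → tumaogupgu.
Attach evidentiality witnessed -yaz → tumaogupguyaz.
Vowel harmony: no change.
Apply epenthesis: tumaogupguyaz → tumaogupuguyaz.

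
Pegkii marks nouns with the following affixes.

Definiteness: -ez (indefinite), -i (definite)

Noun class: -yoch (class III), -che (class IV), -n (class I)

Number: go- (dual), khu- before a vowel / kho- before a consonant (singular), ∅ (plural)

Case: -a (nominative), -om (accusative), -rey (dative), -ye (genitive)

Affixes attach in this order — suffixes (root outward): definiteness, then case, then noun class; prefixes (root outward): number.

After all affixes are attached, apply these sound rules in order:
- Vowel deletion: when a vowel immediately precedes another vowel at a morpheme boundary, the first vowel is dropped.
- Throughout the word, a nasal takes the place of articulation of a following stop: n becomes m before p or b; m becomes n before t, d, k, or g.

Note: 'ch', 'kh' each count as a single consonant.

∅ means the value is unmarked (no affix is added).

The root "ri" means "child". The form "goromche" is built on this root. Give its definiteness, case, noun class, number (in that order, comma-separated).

Segment: go-ri-i-om-che.
definiteness: -i → definite.
case: -om → accusative.
noun class: -che → class IV.
number: go- → dual.

definite, accusative, class IV, dual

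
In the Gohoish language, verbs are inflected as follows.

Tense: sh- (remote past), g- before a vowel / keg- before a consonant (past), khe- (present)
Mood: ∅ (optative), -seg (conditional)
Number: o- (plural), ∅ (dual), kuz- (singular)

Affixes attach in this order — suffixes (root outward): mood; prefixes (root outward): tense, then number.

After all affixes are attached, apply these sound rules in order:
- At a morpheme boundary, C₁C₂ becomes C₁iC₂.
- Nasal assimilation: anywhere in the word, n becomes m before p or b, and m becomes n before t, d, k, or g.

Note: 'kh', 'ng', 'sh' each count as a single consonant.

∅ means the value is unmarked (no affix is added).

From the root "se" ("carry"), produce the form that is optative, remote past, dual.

shise

mood = optative: zero marking, form stays se.
Attach tense remote past sh- → shse.
number = dual: zero marking, form stays shse.
Apply epenthesis: shse → shise.
Nasal assimilation: no change.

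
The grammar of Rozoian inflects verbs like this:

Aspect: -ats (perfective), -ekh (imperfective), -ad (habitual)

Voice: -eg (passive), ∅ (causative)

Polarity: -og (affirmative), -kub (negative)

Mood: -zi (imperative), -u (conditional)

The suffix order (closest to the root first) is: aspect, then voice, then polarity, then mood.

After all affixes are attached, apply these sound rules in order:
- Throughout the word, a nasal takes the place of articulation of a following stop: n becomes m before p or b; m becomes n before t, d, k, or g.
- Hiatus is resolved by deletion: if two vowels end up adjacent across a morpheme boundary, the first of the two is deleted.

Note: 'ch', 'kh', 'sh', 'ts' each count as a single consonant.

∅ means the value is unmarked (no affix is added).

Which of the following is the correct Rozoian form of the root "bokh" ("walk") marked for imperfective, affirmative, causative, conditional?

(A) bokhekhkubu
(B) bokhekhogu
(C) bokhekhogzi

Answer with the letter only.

B

Attach aspect imperfective -ekh → bokhekh.
voice = causative: zero marking, form stays bokhekh.
Attach polarity affirmative -og → bokhekhog.
Attach mood conditional -u → bokhekhogu.
Nasal assimilation: no change.
Vowel deletion: no change.
So the correct form is bokhekhogu, option (B).
(A) bokhekhkubu is wrong: it uses negative instead of affirmative for polarity.
(C) bokhekhogzi is wrong: it uses imperative instead of conditional for mood.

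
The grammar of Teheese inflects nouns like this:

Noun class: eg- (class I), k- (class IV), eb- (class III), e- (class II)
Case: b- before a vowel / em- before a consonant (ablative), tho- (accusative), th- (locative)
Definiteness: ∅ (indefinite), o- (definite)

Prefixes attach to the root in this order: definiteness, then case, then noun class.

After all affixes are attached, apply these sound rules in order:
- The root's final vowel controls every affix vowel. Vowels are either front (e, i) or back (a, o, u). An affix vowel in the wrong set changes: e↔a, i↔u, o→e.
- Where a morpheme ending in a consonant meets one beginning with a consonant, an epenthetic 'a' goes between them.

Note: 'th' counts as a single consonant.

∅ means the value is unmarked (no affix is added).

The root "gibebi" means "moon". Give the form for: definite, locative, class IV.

Attach definiteness definite o- → ogibebi.
Attach case locative th- → thogibebi.
Attach noun class class IV k- → kthogibebi.
Apply vowel harmony: kthogibebi → kthegibebi.
Apply epenthesis: kthegibebi → kathegibebi.

kathegibebi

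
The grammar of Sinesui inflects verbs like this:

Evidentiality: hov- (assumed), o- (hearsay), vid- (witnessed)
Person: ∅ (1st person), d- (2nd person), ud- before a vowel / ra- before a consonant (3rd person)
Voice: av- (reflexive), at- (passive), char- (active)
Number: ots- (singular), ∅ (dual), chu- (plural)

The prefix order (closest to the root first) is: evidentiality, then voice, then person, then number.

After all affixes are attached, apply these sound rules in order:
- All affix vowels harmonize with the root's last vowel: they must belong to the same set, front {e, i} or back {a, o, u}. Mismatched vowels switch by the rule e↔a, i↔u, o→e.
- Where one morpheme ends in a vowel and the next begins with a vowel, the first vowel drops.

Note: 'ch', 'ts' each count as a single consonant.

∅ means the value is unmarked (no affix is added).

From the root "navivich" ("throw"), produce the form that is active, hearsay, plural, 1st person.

Attach evidentiality hearsay o- → onavivich.
Attach voice active char- → charonavivich.
person = 1st person: zero marking, form stays charonavivich.
Attach number plural chu- → chucharonavivich.
Apply vowel harmony: chucharonavivich → chicherenavivich.
Vowel deletion: no change.

chicherenavivich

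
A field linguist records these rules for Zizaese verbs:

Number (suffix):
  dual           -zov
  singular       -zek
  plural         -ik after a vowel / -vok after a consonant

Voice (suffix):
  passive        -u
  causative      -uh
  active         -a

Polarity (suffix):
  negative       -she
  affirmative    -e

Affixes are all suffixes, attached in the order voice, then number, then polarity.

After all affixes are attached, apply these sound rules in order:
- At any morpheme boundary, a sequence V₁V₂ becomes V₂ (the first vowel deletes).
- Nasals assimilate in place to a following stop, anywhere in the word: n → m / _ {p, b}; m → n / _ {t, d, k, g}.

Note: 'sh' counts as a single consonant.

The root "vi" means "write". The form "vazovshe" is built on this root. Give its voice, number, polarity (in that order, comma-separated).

active, dual, negative

Segment: vi-a-zov-she.
voice: -a → active.
number: -zov → dual.
polarity: -she → negative.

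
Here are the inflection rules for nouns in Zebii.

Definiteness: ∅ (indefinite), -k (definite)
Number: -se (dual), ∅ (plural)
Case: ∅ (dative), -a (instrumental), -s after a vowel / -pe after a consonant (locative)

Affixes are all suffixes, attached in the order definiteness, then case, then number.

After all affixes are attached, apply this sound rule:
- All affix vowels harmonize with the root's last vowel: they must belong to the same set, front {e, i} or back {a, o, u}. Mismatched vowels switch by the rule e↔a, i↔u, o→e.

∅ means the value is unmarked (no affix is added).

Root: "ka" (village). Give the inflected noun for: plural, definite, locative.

kakpa

Attach definiteness definite -k → kak.
Attach case locative -pe (after consonant 'k') → kakpe.
number = plural: zero marking, form stays kakpe.
Apply vowel harmony: kakpe → kakpa.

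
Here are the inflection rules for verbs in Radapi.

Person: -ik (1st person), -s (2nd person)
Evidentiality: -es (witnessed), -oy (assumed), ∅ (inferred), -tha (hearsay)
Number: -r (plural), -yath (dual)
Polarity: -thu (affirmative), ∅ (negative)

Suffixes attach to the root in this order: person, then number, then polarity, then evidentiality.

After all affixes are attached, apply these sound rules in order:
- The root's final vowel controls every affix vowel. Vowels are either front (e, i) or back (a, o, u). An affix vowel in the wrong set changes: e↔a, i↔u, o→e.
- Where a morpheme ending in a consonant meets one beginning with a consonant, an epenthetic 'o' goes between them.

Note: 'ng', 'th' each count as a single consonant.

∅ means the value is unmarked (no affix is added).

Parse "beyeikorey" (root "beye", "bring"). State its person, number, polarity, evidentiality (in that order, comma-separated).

Segment: beye-ik-r-oy.
person: -ik → 1st person.
number: -r → plural.
polarity: ∅ → negative.
evidentiality: -oy → assumed.

1st person, plural, negative, assumed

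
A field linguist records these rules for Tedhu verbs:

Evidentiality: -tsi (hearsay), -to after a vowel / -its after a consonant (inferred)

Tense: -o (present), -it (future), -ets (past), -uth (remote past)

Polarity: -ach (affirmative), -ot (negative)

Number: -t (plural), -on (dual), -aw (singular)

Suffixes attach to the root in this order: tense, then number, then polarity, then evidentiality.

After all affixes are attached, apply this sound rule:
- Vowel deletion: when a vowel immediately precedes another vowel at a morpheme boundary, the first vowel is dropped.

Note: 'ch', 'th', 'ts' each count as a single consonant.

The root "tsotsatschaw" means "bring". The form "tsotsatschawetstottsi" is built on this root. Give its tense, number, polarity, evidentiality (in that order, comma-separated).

Segment: tsotsatschaw-ets-t-ot-tsi.
tense: -ets → past.
number: -t → plural.
polarity: -ot → negative.
evidentiality: -tsi → hearsay.

past, plural, negative, hearsay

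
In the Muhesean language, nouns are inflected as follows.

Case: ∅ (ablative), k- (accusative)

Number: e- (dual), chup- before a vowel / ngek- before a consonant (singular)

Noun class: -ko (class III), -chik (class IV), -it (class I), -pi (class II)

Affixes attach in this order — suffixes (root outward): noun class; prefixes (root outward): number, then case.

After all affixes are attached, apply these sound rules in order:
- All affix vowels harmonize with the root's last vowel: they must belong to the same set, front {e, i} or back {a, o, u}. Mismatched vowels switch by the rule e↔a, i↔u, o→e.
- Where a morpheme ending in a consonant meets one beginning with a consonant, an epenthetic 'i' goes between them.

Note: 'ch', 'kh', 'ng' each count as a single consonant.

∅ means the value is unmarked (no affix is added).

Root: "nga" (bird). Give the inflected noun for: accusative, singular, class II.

kingakingapu

Attach number singular ngek- (before consonant 'ng') → ngeknga.
Attach noun class class II -pi → ngekngapi.
Attach case accusative k- → kngekngapi.
Apply vowel harmony: kngekngapi → kngakngapu.
Apply epenthesis: kngakngapu → kingakingapu.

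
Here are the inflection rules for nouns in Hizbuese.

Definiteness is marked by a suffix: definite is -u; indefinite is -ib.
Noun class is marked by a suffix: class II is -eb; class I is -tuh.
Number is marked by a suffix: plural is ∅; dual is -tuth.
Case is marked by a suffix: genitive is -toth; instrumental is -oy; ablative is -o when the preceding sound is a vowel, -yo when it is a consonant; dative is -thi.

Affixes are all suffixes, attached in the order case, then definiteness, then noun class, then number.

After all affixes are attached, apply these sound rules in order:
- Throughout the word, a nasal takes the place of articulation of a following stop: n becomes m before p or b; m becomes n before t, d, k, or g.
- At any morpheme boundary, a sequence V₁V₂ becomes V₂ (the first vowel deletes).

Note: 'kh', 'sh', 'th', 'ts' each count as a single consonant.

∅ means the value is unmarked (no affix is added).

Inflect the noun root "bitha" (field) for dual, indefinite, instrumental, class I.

bithoyibtuhtuth

Attach case instrumental -oy → bithaoy.
Attach definiteness indefinite -ib → bithaoyib.
Attach noun class class I -tuh → bithaoyibtuh.
Attach number dual -tuth → bithaoyibtuhtuth.
Nasal assimilation: no change.
Apply vowel deletion: bithaoyibtuhtuth → bithoyibtuhtuth.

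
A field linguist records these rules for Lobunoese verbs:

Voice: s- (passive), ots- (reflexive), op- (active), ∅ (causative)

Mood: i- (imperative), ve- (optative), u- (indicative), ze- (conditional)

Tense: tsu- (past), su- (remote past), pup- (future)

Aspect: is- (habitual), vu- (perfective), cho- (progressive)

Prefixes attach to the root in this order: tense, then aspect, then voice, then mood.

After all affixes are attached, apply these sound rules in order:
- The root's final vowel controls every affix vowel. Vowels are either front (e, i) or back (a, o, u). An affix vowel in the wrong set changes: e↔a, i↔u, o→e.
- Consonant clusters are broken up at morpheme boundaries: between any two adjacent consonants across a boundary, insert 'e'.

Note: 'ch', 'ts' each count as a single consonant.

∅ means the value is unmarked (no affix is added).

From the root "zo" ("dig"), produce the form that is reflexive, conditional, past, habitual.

zaotsusetsuzo

Attach tense past tsu- → tsuzo.
Attach aspect habitual is- → istsuzo.
Attach voice reflexive ots- → otsistsuzo.
Attach mood conditional ze- → zeotsistsuzo.
Apply vowel harmony: zeotsistsuzo → zaotsustsuzo.
Apply epenthesis: zaotsustsuzo → zaotsusetsuzo.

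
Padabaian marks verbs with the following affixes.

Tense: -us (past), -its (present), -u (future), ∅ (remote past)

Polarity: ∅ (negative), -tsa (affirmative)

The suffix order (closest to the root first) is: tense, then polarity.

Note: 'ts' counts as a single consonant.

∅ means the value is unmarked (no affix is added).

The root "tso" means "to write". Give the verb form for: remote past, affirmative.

tense = remote past: zero marking, form stays tso.
Attach polarity affirmative -tsa → tsotsa.

tsotsa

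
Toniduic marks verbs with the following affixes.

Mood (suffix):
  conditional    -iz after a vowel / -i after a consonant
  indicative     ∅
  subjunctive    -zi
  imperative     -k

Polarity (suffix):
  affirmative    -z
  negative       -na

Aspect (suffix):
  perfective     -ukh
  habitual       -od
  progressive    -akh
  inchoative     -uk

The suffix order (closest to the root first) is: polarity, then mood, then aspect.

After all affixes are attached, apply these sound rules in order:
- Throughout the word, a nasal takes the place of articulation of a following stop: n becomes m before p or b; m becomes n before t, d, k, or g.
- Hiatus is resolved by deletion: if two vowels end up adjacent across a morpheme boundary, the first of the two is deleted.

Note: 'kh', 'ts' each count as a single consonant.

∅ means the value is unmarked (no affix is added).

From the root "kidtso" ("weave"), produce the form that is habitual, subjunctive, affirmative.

kidtsozzod

Attach polarity affirmative -z → kidtsoz.
Attach mood subjunctive -zi → kidtsozzi.
Attach aspect habitual -od → kidtsozziod.
Nasal assimilation: no change.
Apply vowel deletion: kidtsozziod → kidtsozzod.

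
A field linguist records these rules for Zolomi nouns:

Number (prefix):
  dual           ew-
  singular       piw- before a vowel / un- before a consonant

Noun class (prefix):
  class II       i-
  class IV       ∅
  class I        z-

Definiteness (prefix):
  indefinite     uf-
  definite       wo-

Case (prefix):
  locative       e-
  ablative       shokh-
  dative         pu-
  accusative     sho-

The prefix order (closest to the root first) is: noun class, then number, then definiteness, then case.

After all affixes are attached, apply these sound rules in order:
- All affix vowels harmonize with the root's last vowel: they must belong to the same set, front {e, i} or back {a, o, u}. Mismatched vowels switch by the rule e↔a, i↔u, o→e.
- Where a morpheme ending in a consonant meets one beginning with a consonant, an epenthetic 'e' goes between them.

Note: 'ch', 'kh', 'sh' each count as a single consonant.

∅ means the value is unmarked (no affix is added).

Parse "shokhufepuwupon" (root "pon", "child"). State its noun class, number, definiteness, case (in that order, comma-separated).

class II, singular, indefinite, ablative

Segment: shokh-uf-piw-i-pon.
noun class: i- → class II.
number: piw/un- → singular.
definiteness: uf- → indefinite.
case: shokh- → ablative.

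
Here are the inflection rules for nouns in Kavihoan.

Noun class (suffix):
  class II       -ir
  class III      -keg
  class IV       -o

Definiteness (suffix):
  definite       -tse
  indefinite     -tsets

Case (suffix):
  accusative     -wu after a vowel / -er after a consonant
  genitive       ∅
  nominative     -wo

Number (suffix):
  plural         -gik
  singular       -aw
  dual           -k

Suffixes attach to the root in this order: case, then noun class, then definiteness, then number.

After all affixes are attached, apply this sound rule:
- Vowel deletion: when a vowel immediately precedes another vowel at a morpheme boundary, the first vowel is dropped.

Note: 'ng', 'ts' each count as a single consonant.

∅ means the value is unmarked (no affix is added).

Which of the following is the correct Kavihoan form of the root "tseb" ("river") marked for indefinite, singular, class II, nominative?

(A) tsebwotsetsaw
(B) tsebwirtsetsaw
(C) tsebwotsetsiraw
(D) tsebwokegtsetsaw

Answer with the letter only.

Attach case nominative -wo → tsebwo.
Attach noun class class II -ir → tsebwoir.
Attach definiteness indefinite -tsets → tsebwoirtsets.
Attach number singular -aw → tsebwoirtsetsaw.
Apply vowel deletion: tsebwoirtsetsaw → tsebwirtsetsaw.
So the correct form is tsebwirtsetsaw, option (B).
(A) tsebwotsetsaw is wrong: it uses class IV instead of class II for noun class.
(D) tsebwokegtsetsaw is wrong: it uses class III instead of class II for noun class.
(C) tsebwotsetsiraw is wrong: it has the affixes in the wrong order.

B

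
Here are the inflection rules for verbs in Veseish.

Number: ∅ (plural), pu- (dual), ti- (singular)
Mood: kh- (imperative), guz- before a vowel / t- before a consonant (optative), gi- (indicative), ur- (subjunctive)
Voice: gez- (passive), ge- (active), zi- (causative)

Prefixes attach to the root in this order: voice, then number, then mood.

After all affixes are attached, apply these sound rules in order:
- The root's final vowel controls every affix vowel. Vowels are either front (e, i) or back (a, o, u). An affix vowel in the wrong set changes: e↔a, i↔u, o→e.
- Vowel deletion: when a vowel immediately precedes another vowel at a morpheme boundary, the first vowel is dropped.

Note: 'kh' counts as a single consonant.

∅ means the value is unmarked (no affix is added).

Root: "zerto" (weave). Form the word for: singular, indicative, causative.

Attach voice causative zi- → zizerto.
Attach number singular ti- → tizizerto.
Attach mood indicative gi- → gitizizerto.
Apply vowel harmony: gitizizerto → gutuzuzerto.
Vowel deletion: no change.

gutuzuzerto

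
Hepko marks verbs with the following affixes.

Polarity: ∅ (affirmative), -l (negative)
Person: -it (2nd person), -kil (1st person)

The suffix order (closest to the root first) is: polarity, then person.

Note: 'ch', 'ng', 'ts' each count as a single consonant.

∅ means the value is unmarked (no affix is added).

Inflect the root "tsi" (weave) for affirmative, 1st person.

tsikil

polarity = affirmative: zero marking, form stays tsi.
Attach person 1st person -kil → tsikil.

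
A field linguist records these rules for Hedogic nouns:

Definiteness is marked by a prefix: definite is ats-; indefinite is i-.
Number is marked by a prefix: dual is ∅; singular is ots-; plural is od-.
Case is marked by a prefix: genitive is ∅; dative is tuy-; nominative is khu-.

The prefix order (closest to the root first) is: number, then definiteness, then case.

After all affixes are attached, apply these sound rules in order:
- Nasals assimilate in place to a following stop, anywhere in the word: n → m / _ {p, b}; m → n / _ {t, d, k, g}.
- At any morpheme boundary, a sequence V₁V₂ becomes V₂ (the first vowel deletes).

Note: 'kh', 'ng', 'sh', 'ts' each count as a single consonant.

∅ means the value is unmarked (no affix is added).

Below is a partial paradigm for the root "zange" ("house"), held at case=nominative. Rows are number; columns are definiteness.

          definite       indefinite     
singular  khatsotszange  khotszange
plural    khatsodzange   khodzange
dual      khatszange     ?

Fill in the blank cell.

number = dual: zero marking, form stays zange.
Attach definiteness indefinite i- → izange.
Attach case nominative khu- → khuizange.
Nasal assimilation: no change.
Apply vowel deletion: khuizange → khizange.

khizange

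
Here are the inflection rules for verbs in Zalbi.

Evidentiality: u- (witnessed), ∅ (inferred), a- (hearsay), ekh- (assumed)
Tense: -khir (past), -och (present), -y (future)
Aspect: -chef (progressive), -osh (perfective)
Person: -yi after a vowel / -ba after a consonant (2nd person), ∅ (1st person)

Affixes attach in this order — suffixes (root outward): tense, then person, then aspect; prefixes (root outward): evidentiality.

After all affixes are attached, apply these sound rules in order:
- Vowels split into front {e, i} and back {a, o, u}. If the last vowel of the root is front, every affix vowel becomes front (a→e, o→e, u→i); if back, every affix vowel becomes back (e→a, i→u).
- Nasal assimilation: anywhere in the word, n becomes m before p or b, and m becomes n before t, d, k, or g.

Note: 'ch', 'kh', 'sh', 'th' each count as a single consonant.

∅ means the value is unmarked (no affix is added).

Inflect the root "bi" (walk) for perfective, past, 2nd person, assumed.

Attach tense past -khir → bikhir.
Attach evidentiality assumed ekh- → ekhbikhir.
Attach person 2nd person -ba (after consonant 'r') → ekhbikhirba.
Attach aspect perfective -osh → ekhbikhirbaosh.
Apply vowel harmony: ekhbikhirbaosh → ekhbikhirbeesh.
Nasal assimilation: no change.

ekhbikhirbeesh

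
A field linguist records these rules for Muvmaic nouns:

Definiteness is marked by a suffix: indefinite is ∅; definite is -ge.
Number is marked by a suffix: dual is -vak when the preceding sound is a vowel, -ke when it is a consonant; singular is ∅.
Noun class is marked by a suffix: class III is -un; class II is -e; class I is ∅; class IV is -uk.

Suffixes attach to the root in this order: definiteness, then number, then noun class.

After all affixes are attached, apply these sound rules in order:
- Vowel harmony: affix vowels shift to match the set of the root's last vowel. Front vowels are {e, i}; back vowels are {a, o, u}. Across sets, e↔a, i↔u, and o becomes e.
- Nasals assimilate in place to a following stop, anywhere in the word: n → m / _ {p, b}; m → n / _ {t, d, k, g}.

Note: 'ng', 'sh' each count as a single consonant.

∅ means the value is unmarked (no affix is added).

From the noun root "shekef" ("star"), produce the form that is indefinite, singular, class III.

definiteness = indefinite: zero marking, form stays shekef.
number = singular: zero marking, form stays shekef.
Attach noun class class III -un → shekefun.
Apply vowel harmony: shekefun → shekefin.
Nasal assimilation: no change.

shekefin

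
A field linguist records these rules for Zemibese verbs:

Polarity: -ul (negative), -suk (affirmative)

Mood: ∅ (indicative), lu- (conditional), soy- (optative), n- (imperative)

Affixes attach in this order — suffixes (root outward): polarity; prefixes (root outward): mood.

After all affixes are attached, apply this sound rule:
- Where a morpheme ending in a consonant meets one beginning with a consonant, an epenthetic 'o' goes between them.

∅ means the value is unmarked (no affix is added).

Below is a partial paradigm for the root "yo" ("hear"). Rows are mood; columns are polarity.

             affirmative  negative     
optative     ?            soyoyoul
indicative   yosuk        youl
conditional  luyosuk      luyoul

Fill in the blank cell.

soyoyosuk

Attach mood optative soy- → soyyo.
Attach polarity affirmative -suk → soyyosuk.
Apply epenthesis: soyyosuk → soyoyosuk.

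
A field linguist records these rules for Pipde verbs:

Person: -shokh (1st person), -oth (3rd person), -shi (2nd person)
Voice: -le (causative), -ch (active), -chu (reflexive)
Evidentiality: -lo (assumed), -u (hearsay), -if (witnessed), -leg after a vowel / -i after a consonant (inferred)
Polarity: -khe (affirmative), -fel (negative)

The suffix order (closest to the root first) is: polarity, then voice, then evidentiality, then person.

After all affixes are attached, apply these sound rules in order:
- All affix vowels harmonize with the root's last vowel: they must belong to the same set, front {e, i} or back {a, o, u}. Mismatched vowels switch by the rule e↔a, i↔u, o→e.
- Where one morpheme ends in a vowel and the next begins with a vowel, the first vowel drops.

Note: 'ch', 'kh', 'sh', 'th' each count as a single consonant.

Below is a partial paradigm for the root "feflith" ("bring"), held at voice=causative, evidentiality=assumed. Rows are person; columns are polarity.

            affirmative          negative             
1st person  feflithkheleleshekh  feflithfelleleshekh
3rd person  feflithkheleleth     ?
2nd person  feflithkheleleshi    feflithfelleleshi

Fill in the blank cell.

Attach polarity negative -fel → feflithfel.
Attach voice causative -le → feflithfelle.
Attach evidentiality assumed -lo → feflithfellelo.
Attach person 3rd person -oth → feflithfellelooth.
Apply vowel harmony: feflithfellelooth → feflithfelleleeth.
Apply vowel deletion: feflithfelleleeth → feflithfelleleth.

feflithfelleleth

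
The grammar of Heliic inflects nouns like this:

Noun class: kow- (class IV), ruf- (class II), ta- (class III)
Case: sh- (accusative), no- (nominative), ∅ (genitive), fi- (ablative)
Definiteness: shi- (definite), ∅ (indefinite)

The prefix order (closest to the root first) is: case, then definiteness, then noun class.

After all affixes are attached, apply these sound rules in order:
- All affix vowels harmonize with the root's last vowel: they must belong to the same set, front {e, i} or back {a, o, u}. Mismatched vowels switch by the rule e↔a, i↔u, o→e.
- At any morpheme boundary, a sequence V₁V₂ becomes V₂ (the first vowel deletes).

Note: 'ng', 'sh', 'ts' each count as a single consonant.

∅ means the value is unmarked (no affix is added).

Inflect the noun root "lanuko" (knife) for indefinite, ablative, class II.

ruffulanuko

Attach case ablative fi- → filanuko.
definiteness = indefinite: zero marking, form stays filanuko.
Attach noun class class II ruf- → ruffilanuko.
Apply vowel harmony: ruffilanuko → ruffulanuko.
Vowel deletion: no change.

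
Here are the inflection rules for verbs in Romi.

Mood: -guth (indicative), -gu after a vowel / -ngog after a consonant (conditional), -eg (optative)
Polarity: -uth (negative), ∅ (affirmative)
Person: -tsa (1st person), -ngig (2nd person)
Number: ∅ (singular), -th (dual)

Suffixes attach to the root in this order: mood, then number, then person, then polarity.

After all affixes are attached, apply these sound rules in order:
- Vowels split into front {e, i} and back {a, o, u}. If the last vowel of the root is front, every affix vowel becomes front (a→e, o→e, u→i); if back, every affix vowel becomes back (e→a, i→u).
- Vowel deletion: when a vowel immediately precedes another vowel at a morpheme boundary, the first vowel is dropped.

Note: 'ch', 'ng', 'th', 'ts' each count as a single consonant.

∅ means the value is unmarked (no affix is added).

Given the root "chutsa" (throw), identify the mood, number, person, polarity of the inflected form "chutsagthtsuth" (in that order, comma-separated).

optative, dual, 1st person, negative

Segment: chutsa-eg-th-tsa-uth.
mood: -eg → optative.
number: -th → dual.
person: -tsa → 1st person.
polarity: -uth → negative.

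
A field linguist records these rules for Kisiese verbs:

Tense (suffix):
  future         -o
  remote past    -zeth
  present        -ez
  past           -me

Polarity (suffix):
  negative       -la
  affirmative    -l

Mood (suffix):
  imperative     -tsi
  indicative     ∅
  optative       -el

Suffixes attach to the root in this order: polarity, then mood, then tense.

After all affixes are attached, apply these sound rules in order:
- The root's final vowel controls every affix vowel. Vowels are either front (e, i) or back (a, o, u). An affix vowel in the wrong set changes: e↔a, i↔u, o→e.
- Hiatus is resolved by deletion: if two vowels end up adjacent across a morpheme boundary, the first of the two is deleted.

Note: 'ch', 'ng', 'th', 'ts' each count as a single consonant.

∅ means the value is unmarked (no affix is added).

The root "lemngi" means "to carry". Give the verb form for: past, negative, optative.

lemngilelme

Attach polarity negative -la → lemngila.
Attach mood optative -el → lemngilael.
Attach tense past -me → lemngilaelme.
Apply vowel harmony: lemngilaelme → lemngileelme.
Apply vowel deletion: lemngileelme → lemngilelme.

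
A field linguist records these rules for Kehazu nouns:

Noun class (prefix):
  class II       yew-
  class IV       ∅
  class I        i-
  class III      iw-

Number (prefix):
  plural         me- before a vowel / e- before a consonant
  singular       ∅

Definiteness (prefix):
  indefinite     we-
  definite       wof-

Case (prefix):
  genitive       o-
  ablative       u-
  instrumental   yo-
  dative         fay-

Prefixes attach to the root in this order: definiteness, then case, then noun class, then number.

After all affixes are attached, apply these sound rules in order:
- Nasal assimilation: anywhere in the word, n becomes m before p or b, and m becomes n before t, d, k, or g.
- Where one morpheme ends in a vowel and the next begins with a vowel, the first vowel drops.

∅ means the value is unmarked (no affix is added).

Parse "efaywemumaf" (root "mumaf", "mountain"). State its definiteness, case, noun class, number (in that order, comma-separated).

Segment: e-fay-we-mumaf.
definiteness: we- → indefinite.
case: fay- → dative.
noun class: ∅ → class IV.
number: me/e- → plural.

indefinite, dative, class IV, plural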